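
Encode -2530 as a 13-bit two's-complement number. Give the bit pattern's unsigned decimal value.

5662

2530 in 13 bits: 0100111100010
Invert: 1011000011101
Add 1:  1011000011110 = 5662
(Check: 2^13 - 2530 = 8192 - 2530 = 5662.)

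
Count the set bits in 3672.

3672 = 111001011000
Count the 1s: 1 + 1 + 1 + 1 + 1 + 1 = 6

6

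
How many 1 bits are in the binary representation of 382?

382 = 101111110
Count the 1s: 1 + 1 + 1 + 1 + 1 + 1 + 1 = 7

7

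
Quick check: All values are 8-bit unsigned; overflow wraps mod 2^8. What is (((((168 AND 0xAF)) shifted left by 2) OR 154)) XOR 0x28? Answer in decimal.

146

168 = 10101000
0xAF = 10101111
→ AND → 10101000 = 168
→ shifted left by 2 (mod 2^8) → 10100000 = 160
154 = 10011010
→ OR → 10111010 = 186
0x28 = 00101000
→ XOR → 10010010 = 146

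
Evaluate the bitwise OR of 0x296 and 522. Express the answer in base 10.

670

0x296 = 1010010110
522 = 1000001010
 OR → 1010011110 = 670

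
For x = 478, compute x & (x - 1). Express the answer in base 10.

x = 111011110 = 478
x - 1 = 111011101
AND   = 111011100 = 476
(x & (x - 1) clears the lowest set bit of x.)

476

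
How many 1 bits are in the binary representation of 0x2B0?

0x2B0 = 1010110000
Count the 1s: 1 + 1 + 1 + 1 = 4

4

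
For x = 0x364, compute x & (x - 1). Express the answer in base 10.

864

x = 1101100100 = 868
x - 1 = 1101100011
AND   = 1101100000 = 864
(x & (x - 1) clears the lowest set bit of x.)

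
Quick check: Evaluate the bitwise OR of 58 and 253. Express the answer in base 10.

255

58 = 00111010
253 = 11111101
 OR → 11111111 = 255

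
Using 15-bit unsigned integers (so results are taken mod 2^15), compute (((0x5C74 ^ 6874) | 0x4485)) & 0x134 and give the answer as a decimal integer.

36

0x5C74 = 101110001110100
6874 = 001101011011010
→ ^ → 100011010101110 = 18094
0x4485 = 100010010000101
→ | → 100011010101111 = 18095
0x134 = 000000100110100
→ & → 000000000100100 = 36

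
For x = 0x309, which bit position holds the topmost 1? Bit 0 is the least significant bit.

0x309 = 1100001001
The topmost 1 is at position 9 (since 2^9 = 512 ≤ 777 < 1024).

9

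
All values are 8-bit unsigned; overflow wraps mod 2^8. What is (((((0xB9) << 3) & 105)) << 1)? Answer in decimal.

144

0xB9 = 10111001
→ << 3 (mod 2^8) → 11001000 = 200
105 = 01101001
→ & → 01001000 = 72
→ << 1 (mod 2^8) → 10010000 = 144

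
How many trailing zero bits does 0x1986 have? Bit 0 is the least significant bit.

1

0x1986 = 1100110000110
Trailing zeros: 1, so the lowest set bit is bit 1 (value 2).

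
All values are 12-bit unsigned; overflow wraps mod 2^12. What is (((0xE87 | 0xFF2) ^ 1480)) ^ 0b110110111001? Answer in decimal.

0xE87 = 111010000111
0xFF2 = 111111110010
→ | → 111111110111 = 4087
1480 = 010111001000
→ ^ → 101000111111 = 2623
0b110110111001 = 110110111001
→ ^ → 011110000110 = 1926

1926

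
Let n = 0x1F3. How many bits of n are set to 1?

7

0x1F3 = 111110011
Count the 1s: 1 + 1 + 1 + 1 + 1 + 1 + 1 = 7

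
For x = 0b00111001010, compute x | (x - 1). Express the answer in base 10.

459

x = 111001010 = 458
x - 1 = 111001001
OR    = 111001011 = 459
(x | (x - 1) sets all bits below the lowest set bit.)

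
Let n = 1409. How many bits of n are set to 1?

4

1409 = 10110000001
Count the 1s: 1 + 1 + 1 + 1 = 4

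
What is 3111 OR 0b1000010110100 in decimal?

3111 = 0110000100111
b = 1000010110100
 OR → 1110010110111 = 7351

7351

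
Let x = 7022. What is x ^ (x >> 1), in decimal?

5849

x = 1101101101110 = 7022
x>>1 = 0110110110111
XOR  = 1011011011001 = 5849
(x ^ (x >> 1) gives the standard binary-reflected Gray code of x.)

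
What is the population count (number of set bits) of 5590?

5590 = 1010111010110
Count the 1s: 1 + 1 + 1 + 1 + 1 + 1 + 1 + 1 = 8

8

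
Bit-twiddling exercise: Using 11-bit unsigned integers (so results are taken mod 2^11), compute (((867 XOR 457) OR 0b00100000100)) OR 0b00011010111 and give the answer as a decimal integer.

1023

867 = 01101100011
457 = 00111001001
→ XOR → 01010101010 = 682
0b00100000100 = 00100000100
→ OR → 01110101110 = 942
0b00011010111 = 00011010111
→ OR → 01111111111 = 1023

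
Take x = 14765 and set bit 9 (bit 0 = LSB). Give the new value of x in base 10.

x = 11100110101101
bit 9 is currently 0; set it via x | (1 << 9) = x | 512
→ 11101110101101 = 15277

15277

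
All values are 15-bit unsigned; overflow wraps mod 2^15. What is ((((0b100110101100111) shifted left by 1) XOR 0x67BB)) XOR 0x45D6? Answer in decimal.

14499

0b100110101100111 = 100110101100111
→ shifted left by 1 (mod 2^15) → 001101011001110 = 6862
0x67BB = 110011110111011
→ XOR → 111110101110101 = 32117
0x45D6 = 100010111010110
→ XOR → 011100010100011 = 14499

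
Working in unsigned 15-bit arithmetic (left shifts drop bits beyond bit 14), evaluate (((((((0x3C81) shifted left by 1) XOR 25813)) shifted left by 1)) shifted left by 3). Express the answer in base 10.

0x3C81 = 011110010000001
→ shifted left by 1 (mod 2^15) → 111100100000010 = 30978
25813 = 110010011010101
→ XOR → 001110111010111 = 7639
→ shifted left by 1 (mod 2^15) → 011101110101110 = 15278
→ shifted left by 3 (mod 2^15) → 101110101110000 = 23920

23920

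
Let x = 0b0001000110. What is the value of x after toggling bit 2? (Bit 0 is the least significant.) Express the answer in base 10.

x = 0001000110
bit 2 is currently 1; toggle it via x ^ (1 << 2) = x ^ 4
→ 0001000010 = 66

66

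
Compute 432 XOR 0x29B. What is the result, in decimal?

811

432 = 0110110000
0x29B = 1010011011
XOR → 1100101011 = 811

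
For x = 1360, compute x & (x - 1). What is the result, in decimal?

1344

x = 10101010000 = 1360
x - 1 = 10101001111
AND   = 10101000000 = 1344
(x & (x - 1) clears the lowest set bit of x.)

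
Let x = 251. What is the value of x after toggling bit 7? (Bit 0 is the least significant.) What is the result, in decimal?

x = 011111011
bit 7 is currently 1; toggle it via x ^ (1 << 7) = x ^ 128
→ 001111011 = 123

123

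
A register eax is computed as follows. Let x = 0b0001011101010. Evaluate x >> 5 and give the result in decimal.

23

x = 1011101010
shift right by 5 → 0000010111 = 23
(equivalently, floor(746 / 32))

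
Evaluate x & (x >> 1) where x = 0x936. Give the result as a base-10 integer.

18

x = 100100110110 = 2358
x>>1 = 010010011011
AND  = 000000010010 = 18
(x & (x >> 1) has a 1 wherever x has two consecutive 1 bits.)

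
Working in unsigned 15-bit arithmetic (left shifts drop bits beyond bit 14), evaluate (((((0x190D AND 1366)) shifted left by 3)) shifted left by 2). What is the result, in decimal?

0x190D = 001100100001101
1366 = 000010101010110
→ AND → 000000100000100 = 260
→ shifted left by 3 (mod 2^15) → 000100000100000 = 2080
→ shifted left by 2 (mod 2^15) → 010000010000000 = 8320

8320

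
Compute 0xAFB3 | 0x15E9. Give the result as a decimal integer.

49147

0xAFB3 = 1010111110110011
0x15E9 = 0001010111101001
 OR → 1011111111111011 = 49147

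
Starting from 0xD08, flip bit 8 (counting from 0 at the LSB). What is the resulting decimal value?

x = 110100001000
bit 8 is currently 1; toggle it via x ^ (1 << 8) = x ^ 256
→ 110000001000 = 3080

3080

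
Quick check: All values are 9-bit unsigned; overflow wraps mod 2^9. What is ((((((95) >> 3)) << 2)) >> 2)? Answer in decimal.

11

95 = 001011111
→ >> 3 → 000001011 = 11
→ << 2 (mod 2^9) → 000101100 = 44
→ >> 2 → 000001011 = 11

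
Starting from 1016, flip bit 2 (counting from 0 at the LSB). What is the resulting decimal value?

1020

x = 1111111000
bit 2 is currently 0; toggle it via x ^ (1 << 2) = x ^ 4
→ 1111111100 = 1020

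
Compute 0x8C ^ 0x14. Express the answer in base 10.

152

0x8C = 10001100
0x14 = 00010100
XOR → 10011000 = 152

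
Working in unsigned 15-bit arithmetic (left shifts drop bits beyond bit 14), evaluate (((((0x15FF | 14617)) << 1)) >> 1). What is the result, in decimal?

0x15FF = 001010111111111
14617 = 011100100011001
→ | → 011110111111111 = 15871
→ << 1 (mod 2^15) → 111101111111110 = 31742
→ >> 1 → 011110111111111 = 15871

15871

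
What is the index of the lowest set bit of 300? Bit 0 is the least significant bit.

2

300 = 100101100
Trailing zeros: 2, so the lowest set bit is bit 2 (value 4).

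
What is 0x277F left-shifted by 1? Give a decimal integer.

0x277F = 010011101111111
shift left by 1 → 100111011111110 = 20222
(equivalently, 10111 × 2^1 = 10111 × 2)

20222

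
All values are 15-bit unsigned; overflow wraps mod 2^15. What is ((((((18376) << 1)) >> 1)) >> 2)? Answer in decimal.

18376 = 100011111001000
→ << 1 (mod 2^15) → 000111110010000 = 3984
→ >> 1 → 000011111001000 = 1992
→ >> 2 → 000000111110010 = 498

498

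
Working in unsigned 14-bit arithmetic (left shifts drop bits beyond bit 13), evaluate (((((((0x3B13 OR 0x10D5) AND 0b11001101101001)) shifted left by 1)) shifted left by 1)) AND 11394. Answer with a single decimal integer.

0x3B13 = 11101100010011
0x10D5 = 01000011010101
→ OR → 11101111010111 = 15319
0b11001101101001 = 11001101101001
→ AND → 11001101000001 = 13121
→ shifted left by 1 (mod 2^14) → 10011010000010 = 9858
→ shifted left by 1 (mod 2^14) → 00110100000100 = 3332
11394 = 10110010000010
→ AND → 00110000000000 = 3072

3072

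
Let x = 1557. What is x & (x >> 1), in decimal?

x = 11000010101 = 1557
x>>1 = 01100001010
AND  = 01000000000 = 512
(x & (x >> 1) has a 1 wherever x has two consecutive 1 bits.)

512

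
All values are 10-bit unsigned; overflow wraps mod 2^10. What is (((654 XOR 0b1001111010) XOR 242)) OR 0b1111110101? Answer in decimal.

1015

654 = 1010001110
0b1001111010 = 1001111010
→ XOR → 0011110100 = 244
242 = 0011110010
→ XOR → 0000000110 = 6
0b1111110101 = 1111110101
→ OR → 1111110111 = 1015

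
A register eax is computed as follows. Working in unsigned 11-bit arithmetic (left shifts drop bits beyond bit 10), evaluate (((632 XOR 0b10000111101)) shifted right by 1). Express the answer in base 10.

802

632 = 01001111000
0b10000111101 = 10000111101
→ XOR → 11001000101 = 1605
→ shifted right by 1 → 01100100010 = 802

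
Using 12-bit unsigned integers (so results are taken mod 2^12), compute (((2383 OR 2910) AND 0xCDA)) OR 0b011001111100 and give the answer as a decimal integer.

3710

2383 = 100101001111
2910 = 101101011110
→ OR → 101101011111 = 2911
0xCDA = 110011011010
→ AND → 100001011010 = 2138
0b011001111100 = 011001111100
→ OR → 111001111110 = 3710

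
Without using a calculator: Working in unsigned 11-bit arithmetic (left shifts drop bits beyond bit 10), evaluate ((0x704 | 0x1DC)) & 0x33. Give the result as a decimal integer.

0x704 = 11100000100
0x1DC = 00111011100
→ | → 11111011100 = 2012
0x33 = 00000110011
→ & → 00000010000 = 16

16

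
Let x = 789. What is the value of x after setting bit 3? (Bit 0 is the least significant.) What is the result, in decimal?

797

x = 1100010101
bit 3 is currently 0; set it via x | (1 << 3) = x | 8
→ 1100011101 = 797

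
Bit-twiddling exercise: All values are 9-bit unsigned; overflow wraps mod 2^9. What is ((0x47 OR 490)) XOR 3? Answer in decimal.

492

0x47 = 001000111
490 = 111101010
→ OR → 111101111 = 495
3 = 000000011
→ XOR → 111101100 = 492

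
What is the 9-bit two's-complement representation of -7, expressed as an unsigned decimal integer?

505

7 in 9 bits: 000000111
Invert: 111111000
Add 1:  111111001 = 505
(Check: 2^9 - 7 = 512 - 7 = 505.)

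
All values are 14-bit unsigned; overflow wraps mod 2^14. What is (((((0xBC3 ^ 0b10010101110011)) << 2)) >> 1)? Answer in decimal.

7520

0xBC3 = 00101111000011
0b10010101110011 = 10010101110011
→ ^ → 10111010110000 = 11952
→ << 2 (mod 2^14) → 11101011000000 = 15040
→ >> 1 → 01110101100000 = 7520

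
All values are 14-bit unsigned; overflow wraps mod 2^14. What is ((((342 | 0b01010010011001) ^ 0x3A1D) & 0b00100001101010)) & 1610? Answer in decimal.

342 = 00000101010110
0b01010010011001 = 01010010011001
→ | → 01010111011111 = 5599
0x3A1D = 11101000011101
→ ^ → 10111111000010 = 12226
0b00100001101010 = 00100001101010
→ & → 00100001000010 = 2114
1610 = 00011001001010
→ & → 00000001000010 = 66

66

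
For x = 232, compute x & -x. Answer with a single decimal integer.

x = 11101000 = 232
-x (two's complement) = …00011000
AND   = 00001000 = 8
(x & -x isolates the lowest set bit of x.)

8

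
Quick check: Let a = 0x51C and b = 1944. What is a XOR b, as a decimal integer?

0x51C = 10100011100
1944 = 11110011000
XOR → 01010000100 = 644

644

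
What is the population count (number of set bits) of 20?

20 = 10100
Count the 1s: 1 + 1 = 2

2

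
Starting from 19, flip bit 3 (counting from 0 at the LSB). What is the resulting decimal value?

x = 00010011
bit 3 is currently 0; toggle it via x ^ (1 << 3) = x ^ 8
→ 00011011 = 27

27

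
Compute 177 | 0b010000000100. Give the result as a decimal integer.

1205

177 = 00010110001
b = 10000000100
 OR → 10010110101 = 1205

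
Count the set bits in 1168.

1168 = 10010010000
Count the 1s: 1 + 1 + 1 = 3

3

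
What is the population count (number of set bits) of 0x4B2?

0x4B2 = 10010110010
Count the 1s: 1 + 1 + 1 + 1 + 1 = 5

5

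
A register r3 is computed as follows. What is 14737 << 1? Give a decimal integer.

29474

14737 = 011100110010001
shift left by 1 → 111001100100010 = 29474
(equivalently, 14737 × 2^1 = 14737 × 2)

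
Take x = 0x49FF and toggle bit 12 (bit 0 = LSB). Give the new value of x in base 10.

23039

x = 100100111111111
bit 12 is currently 0; toggle it via x ^ (1 << 12) = x ^ 4096
→ 101100111111111 = 23039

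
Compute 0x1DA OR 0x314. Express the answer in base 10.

990

0x1DA = 0111011010
0x314 = 1100010100
 OR → 1111011110 = 990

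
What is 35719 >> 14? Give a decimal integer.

2

35719 = 1000101110000111
shift right by 14 → 0000000000000010 = 2
(equivalently, floor(35719 / 16384))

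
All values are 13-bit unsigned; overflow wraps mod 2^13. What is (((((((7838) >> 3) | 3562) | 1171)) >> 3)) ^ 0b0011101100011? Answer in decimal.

1692

7838 = 1111010011110
→ >> 3 → 0001111010011 = 979
3562 = 0110111101010
→ | → 0111111111011 = 4091
1171 = 0010010010011
→ | → 0111111111011 = 4091
→ >> 3 → 0000111111111 = 511
0b0011101100011 = 0011101100011
→ ^ → 0011010011100 = 1692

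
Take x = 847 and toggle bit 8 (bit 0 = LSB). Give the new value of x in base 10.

591

x = 1101001111
bit 8 is currently 1; toggle it via x ^ (1 << 8) = x ^ 256
→ 1001001111 = 591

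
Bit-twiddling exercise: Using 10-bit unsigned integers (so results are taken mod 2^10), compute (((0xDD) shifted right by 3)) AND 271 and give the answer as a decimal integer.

0xDD = 0011011101
→ shifted right by 3 → 0000011011 = 27
271 = 0100001111
→ AND → 0000001011 = 11

11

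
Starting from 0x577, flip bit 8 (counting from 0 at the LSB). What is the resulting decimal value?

x = 10101110111
bit 8 is currently 1; toggle it via x ^ (1 << 8) = x ^ 256
→ 10001110111 = 1143

1143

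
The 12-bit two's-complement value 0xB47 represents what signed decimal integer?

pattern = 101101000111 (MSB is 1 ⇒ negative)
Invert: 010010111000, add 1 → 010010111001 = 1209, so the value is -1209.
(Equivalently: 2887 - 2^12 = 2887 - 4096 = -1209.)

-1209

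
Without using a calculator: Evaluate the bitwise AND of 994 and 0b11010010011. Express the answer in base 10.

994 = 01111100010
b = 11010010011
AND → 01010000010 = 642

642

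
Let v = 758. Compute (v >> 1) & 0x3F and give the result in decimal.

59

v = 1011110110
Shift right by 1: 101111011
Mask low 6 bits: 111011 = 59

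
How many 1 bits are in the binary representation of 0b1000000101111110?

n = 1000000101111110
Count the 1s: 1 + 1 + 1 + 1 + 1 + 1 + 1 + 1 = 8

8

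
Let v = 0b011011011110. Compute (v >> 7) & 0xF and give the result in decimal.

v = 011011011110
Shift right by 7: 01101
Mask low 4 bits: 1101 = 13

13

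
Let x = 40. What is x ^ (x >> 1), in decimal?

60

x = 101000 = 40
x>>1 = 010100
XOR  = 111100 = 60
(x ^ (x >> 1) gives the standard binary-reflected Gray code of x.)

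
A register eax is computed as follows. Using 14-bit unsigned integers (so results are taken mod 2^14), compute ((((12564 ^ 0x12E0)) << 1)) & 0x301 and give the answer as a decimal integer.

768

12564 = 11000100010100
0x12E0 = 01001011100000
→ ^ → 10001111110100 = 9204
→ << 1 (mod 2^14) → 00011111101000 = 2024
0x301 = 00001100000001
→ & → 00001100000000 = 768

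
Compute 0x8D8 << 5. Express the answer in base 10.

0x8D8 = 00000100011011000
shift left by 5 → 10001101100000000 = 72448
(equivalently, 2264 × 2^5 = 2264 × 32)

72448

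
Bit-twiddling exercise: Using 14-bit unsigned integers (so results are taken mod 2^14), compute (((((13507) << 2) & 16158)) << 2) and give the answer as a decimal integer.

3120

13507 = 11010011000011
→ << 2 (mod 2^14) → 01001100001100 = 4876
16158 = 11111100011110
→ & → 01001100001100 = 4876
→ << 2 (mod 2^14) → 00110000110000 = 3120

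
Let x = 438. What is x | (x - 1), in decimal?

439

x = 110110110 = 438
x - 1 = 110110101
OR    = 110110111 = 439
(x | (x - 1) sets all bits below the lowest set bit.)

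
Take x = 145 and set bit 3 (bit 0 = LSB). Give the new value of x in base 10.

x = 10010001
bit 3 is currently 0; set it via x | (1 << 3) = x | 8
→ 10011001 = 153

153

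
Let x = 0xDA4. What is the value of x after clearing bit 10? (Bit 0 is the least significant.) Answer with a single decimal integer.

x = 110110100100
bit 10 is currently 1; clear it via x & ~(1 << 10) = x & ~1024
→ 100110100100 = 2468

2468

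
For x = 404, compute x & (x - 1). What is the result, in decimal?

400

x = 110010100 = 404
x - 1 = 110010011
AND   = 110010000 = 400
(x & (x - 1) clears the lowest set bit of x.)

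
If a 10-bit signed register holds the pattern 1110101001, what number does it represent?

pattern = 1110101001 (MSB is 1 ⇒ negative)
Invert: 0001010110, add 1 → 0001010111 = 87, so the value is -87.
(Equivalently: 937 - 2^10 = 937 - 1024 = -87.)

-87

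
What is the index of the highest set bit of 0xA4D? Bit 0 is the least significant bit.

11

0xA4D = 101001001101
The topmost 1 is at position 11 (since 2^11 = 2048 ≤ 2637 < 4096).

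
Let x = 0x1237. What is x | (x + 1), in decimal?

x = 1001000110111 = 4663
x + 1 = 1001000111000
OR    = 1001000111111 = 4671
(x | (x + 1) sets the lowest cleared bit.)

4671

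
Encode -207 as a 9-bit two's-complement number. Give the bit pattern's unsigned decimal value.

305

207 in 9 bits: 011001111
Invert: 100110000
Add 1:  100110001 = 305
(Check: 2^9 - 207 = 512 - 207 = 305.)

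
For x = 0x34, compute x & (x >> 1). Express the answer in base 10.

x = 110100 = 52
x>>1 = 011010
AND  = 010000 = 16
(x & (x >> 1) has a 1 wherever x has two consecutive 1 bits.)

16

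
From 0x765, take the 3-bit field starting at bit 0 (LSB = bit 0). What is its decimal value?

v = 11101100101
Shift right by 0: 11101100101
Mask low 3 bits: 101 = 5

5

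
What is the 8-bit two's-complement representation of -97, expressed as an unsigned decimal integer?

159

97 in 8 bits: 01100001
Invert: 10011110
Add 1:  10011111 = 159
(Check: 2^8 - 97 = 256 - 97 = 159.)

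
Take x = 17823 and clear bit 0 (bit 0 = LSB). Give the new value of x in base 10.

17822

x = 100010110011111
bit 0 is currently 1; clear it via x & ~(1 << 0) = x & ~1
→ 100010110011110 = 17822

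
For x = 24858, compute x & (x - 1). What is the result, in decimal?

24856

x = 110000100011010 = 24858
x - 1 = 110000100011001
AND   = 110000100011000 = 24856
(x & (x - 1) clears the lowest set bit of x.)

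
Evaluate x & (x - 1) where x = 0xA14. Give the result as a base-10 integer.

x = 101000010100 = 2580
x - 1 = 101000010011
AND   = 101000010000 = 2576
(x & (x - 1) clears the lowest set bit of x.)

2576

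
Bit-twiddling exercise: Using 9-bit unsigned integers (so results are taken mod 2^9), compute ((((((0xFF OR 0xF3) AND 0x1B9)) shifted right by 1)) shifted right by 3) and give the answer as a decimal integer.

11

0xFF = 011111111
0xF3 = 011110011
→ OR → 011111111 = 255
0x1B9 = 110111001
→ AND → 010111001 = 185
→ shifted right by 1 → 001011100 = 92
→ shifted right by 3 → 000001011 = 11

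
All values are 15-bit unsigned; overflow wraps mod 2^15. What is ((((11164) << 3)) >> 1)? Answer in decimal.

11888

11164 = 010101110011100
→ << 3 (mod 2^15) → 101110011100000 = 23776
→ >> 1 → 010111001110000 = 11888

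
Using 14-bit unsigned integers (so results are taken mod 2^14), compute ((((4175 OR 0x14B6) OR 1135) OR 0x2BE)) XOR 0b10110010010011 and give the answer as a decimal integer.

4175 = 01000001001111
0x14B6 = 01010010110110
→ OR → 01010011111111 = 5375
1135 = 00010001101111
→ OR → 01010011111111 = 5375
0x2BE = 00001010111110
→ OR → 01011011111111 = 5887
0b10110010010011 = 10110010010011
→ XOR → 11101001101100 = 14956

14956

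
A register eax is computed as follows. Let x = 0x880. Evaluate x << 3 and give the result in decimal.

0x880 = 000100010000000
shift left by 3 → 100010000000000 = 17408
(equivalently, 2176 × 2^3 = 2176 × 8)

17408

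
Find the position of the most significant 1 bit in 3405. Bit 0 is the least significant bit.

3405 = 110101001101
The topmost 1 is at position 11 (since 2^11 = 2048 ≤ 3405 < 4096).

11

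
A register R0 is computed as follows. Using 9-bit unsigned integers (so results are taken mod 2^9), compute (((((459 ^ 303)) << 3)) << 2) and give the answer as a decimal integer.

128

459 = 111001011
303 = 100101111
→ ^ → 011100100 = 228
→ << 3 (mod 2^9) → 100100000 = 288
→ << 2 (mod 2^9) → 010000000 = 128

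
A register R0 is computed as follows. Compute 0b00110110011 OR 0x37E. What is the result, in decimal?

1023

a = 0110110011
0x37E = 1101111110
 OR → 1111111111 = 1023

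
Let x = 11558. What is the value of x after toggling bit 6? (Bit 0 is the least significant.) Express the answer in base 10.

x = 10110100100110
bit 6 is currently 0; toggle it via x ^ (1 << 6) = x ^ 64
→ 10110101100110 = 11622

11622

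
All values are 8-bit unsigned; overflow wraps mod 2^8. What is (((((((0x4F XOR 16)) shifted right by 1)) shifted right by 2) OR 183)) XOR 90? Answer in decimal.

0x4F = 01001111
16 = 00010000
→ XOR → 01011111 = 95
→ shifted right by 1 → 00101111 = 47
→ shifted right by 2 → 00001011 = 11
183 = 10110111
→ OR → 10111111 = 191
90 = 01011010
→ XOR → 11100101 = 229

229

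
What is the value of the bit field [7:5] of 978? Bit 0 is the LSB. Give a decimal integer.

v = 01111010010
Shift right by 5: 011110
Mask low 3 bits: 110 = 6

6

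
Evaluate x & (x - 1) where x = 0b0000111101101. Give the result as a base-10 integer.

492

x = 111101101 = 493
x - 1 = 111101100
AND   = 111101100 = 492
(x & (x - 1) clears the lowest set bit of x.)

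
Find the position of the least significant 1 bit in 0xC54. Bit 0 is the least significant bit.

2

0xC54 = 110001010100
Trailing zeros: 2, so the lowest set bit is bit 2 (value 4).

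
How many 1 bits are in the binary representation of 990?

990 = 1111011110
Count the 1s: 1 + 1 + 1 + 1 + 1 + 1 + 1 + 1 = 8

8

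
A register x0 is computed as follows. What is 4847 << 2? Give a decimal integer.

19388

4847 = 001001011101111
shift left by 2 → 100101110111100 = 19388
(equivalently, 4847 × 2^2 = 4847 × 4)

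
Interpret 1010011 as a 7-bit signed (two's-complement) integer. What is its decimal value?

-45

pattern = 1010011 (MSB is 1 ⇒ negative)
Invert: 0101100, add 1 → 0101101 = 45, so the value is -45.
(Equivalently: 83 - 2^7 = 83 - 128 = -45.)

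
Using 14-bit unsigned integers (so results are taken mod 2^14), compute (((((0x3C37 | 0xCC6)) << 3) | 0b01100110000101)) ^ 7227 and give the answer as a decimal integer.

0x3C37 = 11110000110111
0xCC6 = 00110011000110
→ | → 11110011110111 = 15607
→ << 3 (mod 2^14) → 10011110111000 = 10168
0b01100110000101 = 01100110000101
→ | → 11111110111101 = 16317
7227 = 01110000111011
→ ^ → 10001110000110 = 9094

9094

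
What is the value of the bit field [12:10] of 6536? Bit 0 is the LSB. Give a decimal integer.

v = 01100110001000
Shift right by 10: 0110
Mask low 3 bits: 110 = 6

6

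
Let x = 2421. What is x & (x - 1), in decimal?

x = 100101110101 = 2421
x - 1 = 100101110100
AND   = 100101110100 = 2420
(x & (x - 1) clears the lowest set bit of x.)

2420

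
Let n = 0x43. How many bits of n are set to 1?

0x43 = 1000011
Count the 1s: 1 + 1 + 1 = 3

3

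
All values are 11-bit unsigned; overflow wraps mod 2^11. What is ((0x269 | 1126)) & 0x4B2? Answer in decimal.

0x269 = 01001101001
1126 = 10001100110
→ | → 11001101111 = 1647
0x4B2 = 10010110010
→ & → 10000100010 = 1058

1058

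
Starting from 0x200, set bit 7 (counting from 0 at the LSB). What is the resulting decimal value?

640

x = 1000000000
bit 7 is currently 0; set it via x | (1 << 7) = x | 128
→ 1010000000 = 640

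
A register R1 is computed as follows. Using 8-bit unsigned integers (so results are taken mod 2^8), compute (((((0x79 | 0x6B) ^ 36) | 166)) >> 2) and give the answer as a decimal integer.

63

0x79 = 01111001
0x6B = 01101011
→ | → 01111011 = 123
36 = 00100100
→ ^ → 01011111 = 95
166 = 10100110
→ | → 11111111 = 255
→ >> 2 → 00111111 = 63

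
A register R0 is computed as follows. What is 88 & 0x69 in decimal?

72

88 = 1011000
0x69 = 1101001
AND → 1001000 = 72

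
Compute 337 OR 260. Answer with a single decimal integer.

341

337 = 101010001
260 = 100000100
 OR → 101010101 = 341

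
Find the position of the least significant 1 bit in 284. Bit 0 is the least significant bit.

284 = 100011100
Trailing zeros: 2, so the lowest set bit is bit 2 (value 4).

2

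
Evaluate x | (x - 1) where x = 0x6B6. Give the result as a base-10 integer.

x = 11010110110 = 1718
x - 1 = 11010110101
OR    = 11010110111 = 1719
(x | (x - 1) sets all bits below the lowest set bit.)

1719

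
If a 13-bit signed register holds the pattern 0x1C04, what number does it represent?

-1020

pattern = 1110000000100 (MSB is 1 ⇒ negative)
Invert: 0001111111011, add 1 → 0001111111100 = 1020, so the value is -1020.
(Equivalently: 7172 - 2^13 = 7172 - 8192 = -1020.)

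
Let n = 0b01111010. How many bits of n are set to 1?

5

n = 1111010
Count the 1s: 1 + 1 + 1 + 1 + 1 = 5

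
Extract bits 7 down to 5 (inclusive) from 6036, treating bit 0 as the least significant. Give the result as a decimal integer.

v = 1011110010100
Shift right by 5: 10111100
Mask low 3 bits: 100 = 4

4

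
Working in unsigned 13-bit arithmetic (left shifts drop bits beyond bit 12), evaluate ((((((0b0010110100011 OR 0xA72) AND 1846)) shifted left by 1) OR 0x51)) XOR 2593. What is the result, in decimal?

1108

0b0010110100011 = 0010110100011
0xA72 = 0101001110010
→ OR → 0111111110011 = 4083
1846 = 0011100110110
→ AND → 0011100110010 = 1842
→ shifted left by 1 (mod 2^13) → 0111001100100 = 3684
0x51 = 0000001010001
→ OR → 0111001110101 = 3701
2593 = 0101000100001
→ XOR → 0010001010100 = 1108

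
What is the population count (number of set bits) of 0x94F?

0x94F = 100101001111
Count the 1s: 1 + 1 + 1 + 1 + 1 + 1 + 1 = 7

7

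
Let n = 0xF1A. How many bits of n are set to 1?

7

0xF1A = 111100011010
Count the 1s: 1 + 1 + 1 + 1 + 1 + 1 + 1 = 7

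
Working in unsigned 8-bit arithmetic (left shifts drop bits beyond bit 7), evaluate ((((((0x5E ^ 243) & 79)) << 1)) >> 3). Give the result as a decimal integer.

3

0x5E = 01011110
243 = 11110011
→ ^ → 10101101 = 173
79 = 01001111
→ & → 00001101 = 13
→ << 1 (mod 2^8) → 00011010 = 26
→ >> 3 → 00000011 = 3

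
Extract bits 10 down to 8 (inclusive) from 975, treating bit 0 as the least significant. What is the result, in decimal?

v = 000001111001111
Shift right by 8: 0000011
Mask low 3 bits: 011 = 3

3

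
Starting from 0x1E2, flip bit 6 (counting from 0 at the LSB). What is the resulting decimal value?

x = 111100010
bit 6 is currently 1; toggle it via x ^ (1 << 6) = x ^ 64
→ 110100010 = 418

418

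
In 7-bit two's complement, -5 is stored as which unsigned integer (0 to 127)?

123

5 in 7 bits: 0000101
Invert: 1111010
Add 1:  1111011 = 123
(Check: 2^7 - 5 = 128 - 5 = 123.)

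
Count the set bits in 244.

5

244 = 11110100
Count the 1s: 1 + 1 + 1 + 1 + 1 = 5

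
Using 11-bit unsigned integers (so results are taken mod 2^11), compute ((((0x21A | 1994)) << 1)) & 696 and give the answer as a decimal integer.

0x21A = 01000011010
1994 = 11111001010
→ | → 11111011010 = 2010
→ << 1 (mod 2^11) → 11110110100 = 1972
696 = 01010111000
→ & → 01010110000 = 688

688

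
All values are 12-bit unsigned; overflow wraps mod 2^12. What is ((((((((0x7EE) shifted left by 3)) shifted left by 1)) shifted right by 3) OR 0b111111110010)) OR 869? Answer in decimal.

0x7EE = 011111101110
→ shifted left by 3 (mod 2^12) → 111101110000 = 3952
→ shifted left by 1 (mod 2^12) → 111011100000 = 3808
→ shifted right by 3 → 000111011100 = 476
0b111111110010 = 111111110010
→ OR → 111111111110 = 4094
869 = 001101100101
→ OR → 111111111111 = 4095

4095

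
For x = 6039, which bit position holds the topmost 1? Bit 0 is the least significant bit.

6039 = 1011110010111
The topmost 1 is at position 12 (since 2^12 = 4096 ≤ 6039 < 8192).

12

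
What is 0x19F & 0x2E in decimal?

14

0x19F = 110011111
0x2E = 000101110
AND → 000001110 = 14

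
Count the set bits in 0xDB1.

7

0xDB1 = 110110110001
Count the 1s: 1 + 1 + 1 + 1 + 1 + 1 + 1 = 7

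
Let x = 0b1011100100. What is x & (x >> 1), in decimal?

96

x = 1011100100 = 740
x>>1 = 0101110010
AND  = 0001100000 = 96
(x & (x >> 1) has a 1 wherever x has two consecutive 1 bits.)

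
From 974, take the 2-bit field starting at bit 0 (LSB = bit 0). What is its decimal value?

v = 1111001110
Shift right by 0: 1111001110
Mask low 2 bits: 10 = 2

2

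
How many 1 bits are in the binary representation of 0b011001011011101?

9

n = 11001011011101
Count the 1s: 1 + 1 + 1 + 1 + 1 + 1 + 1 + 1 + 1 = 9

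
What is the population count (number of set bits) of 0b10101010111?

n = 10101010111
Count the 1s: 1 + 1 + 1 + 1 + 1 + 1 + 1 = 7

7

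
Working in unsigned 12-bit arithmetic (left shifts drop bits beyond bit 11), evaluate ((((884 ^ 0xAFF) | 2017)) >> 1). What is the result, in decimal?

2037

884 = 001101110100
0xAFF = 101011111111
→ ^ → 100110001011 = 2443
2017 = 011111100001
→ | → 111111101011 = 4075
→ >> 1 → 011111110101 = 2037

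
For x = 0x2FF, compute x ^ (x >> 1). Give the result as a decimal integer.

896

x = 1011111111 = 767
x>>1 = 0101111111
XOR  = 1110000000 = 896
(x ^ (x >> 1) gives the standard binary-reflected Gray code of x.)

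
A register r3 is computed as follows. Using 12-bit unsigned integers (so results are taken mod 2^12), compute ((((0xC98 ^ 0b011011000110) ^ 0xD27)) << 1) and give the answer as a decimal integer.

0xC98 = 110010011000
0b011011000110 = 011011000110
→ ^ → 101001011110 = 2654
0xD27 = 110100100111
→ ^ → 011101111001 = 1913
→ << 1 (mod 2^12) → 111011110010 = 3826

3826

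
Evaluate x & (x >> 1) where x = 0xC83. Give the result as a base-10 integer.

x = 110010000011 = 3203
x>>1 = 011001000001
AND  = 010000000001 = 1025
(x & (x >> 1) has a 1 wherever x has two consecutive 1 bits.)

1025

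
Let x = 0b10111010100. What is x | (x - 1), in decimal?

1495

x = 10111010100 = 1492
x - 1 = 10111010011
OR    = 10111010111 = 1495
(x | (x - 1) sets all bits below the lowest set bit.)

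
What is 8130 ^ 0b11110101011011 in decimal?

8130 = 01111111000010
b = 11110101011011
XOR → 10001010011001 = 8857

8857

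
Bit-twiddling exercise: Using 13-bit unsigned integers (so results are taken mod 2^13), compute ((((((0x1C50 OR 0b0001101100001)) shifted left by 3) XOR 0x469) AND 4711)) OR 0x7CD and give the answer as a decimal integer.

6125

0x1C50 = 1110001010000
0b0001101100001 = 0001101100001
→ OR → 1111101110001 = 8049
→ shifted left by 3 (mod 2^13) → 1101110001000 = 7048
0x469 = 0010001101001
→ XOR → 1111111100001 = 8161
4711 = 1001001100111
→ AND → 1001001100001 = 4705
0x7CD = 0011111001101
→ OR → 1011111101101 = 6125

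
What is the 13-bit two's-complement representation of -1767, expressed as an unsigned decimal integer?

1767 in 13 bits: 0011011100111
Invert: 1100100011000
Add 1:  1100100011001 = 6425
(Check: 2^13 - 1767 = 8192 - 1767 = 6425.)

6425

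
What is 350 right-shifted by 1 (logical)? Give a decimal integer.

175

350 = 101011110
shift right by 1 → 010101111 = 175
(equivalently, floor(350 / 2))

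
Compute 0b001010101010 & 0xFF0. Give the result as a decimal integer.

672

a = 001010101010
0xFF0 = 111111110000
AND → 001010100000 = 672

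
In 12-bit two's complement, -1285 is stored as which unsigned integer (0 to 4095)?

2811

1285 in 12 bits: 010100000101
Invert: 101011111010
Add 1:  101011111011 = 2811
(Check: 2^12 - 1285 = 4096 - 1285 = 2811.)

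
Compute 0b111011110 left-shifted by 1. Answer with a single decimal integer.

x = 0111011110
shift left by 1 → 1110111100 = 956
(equivalently, 478 × 2^1 = 478 × 2)

956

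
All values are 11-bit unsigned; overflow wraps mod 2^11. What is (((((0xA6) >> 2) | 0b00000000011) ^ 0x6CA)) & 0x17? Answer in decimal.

0xA6 = 00010100110
→ >> 2 → 00000101001 = 41
0b00000000011 = 00000000011
→ | → 00000101011 = 43
0x6CA = 11011001010
→ ^ → 11011100001 = 1761
0x17 = 00000010111
→ & → 00000000001 = 1

1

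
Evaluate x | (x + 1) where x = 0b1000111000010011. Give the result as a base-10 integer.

36375

x = 1000111000010011 = 36371
x + 1 = 1000111000010100
OR    = 1000111000010111 = 36375
(x | (x + 1) sets the lowest cleared bit.)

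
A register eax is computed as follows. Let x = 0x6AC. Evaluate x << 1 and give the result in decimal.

3416

0x6AC = 011010101100
shift left by 1 → 110101011000 = 3416
(equivalently, 1708 × 2^1 = 1708 × 2)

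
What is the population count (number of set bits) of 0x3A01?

0x3A01 = 11101000000001
Count the 1s: 1 + 1 + 1 + 1 + 1 = 5

5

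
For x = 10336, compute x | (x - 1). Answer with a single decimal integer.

10367

x = 10100001100000 = 10336
x - 1 = 10100001011111
OR    = 10100001111111 = 10367
(x | (x - 1) sets all bits below the lowest set bit.)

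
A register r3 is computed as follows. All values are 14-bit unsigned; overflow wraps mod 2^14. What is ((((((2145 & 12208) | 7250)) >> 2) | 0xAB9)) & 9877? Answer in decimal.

1685

2145 = 00100001100001
12208 = 10111110110000
→ & → 00100000100000 = 2080
7250 = 01110001010010
→ | → 01110001110010 = 7282
→ >> 2 → 00011100011100 = 1820
0xAB9 = 00101010111001
→ | → 00111110111101 = 4029
9877 = 10011010010101
→ & → 00011010010101 = 1685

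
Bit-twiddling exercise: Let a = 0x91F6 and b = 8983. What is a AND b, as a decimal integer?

0x91F6 = 1001000111110110
8983 = 0010001100010111
AND → 0000000100010110 = 278

278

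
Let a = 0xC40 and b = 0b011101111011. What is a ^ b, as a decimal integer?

0xC40 = 110001000000
b = 011101111011
XOR → 101100111011 = 2875

2875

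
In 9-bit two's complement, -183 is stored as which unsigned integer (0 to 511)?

183 in 9 bits: 010110111
Invert: 101001000
Add 1:  101001001 = 329
(Check: 2^9 - 183 = 512 - 183 = 329.)

329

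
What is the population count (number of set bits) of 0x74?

4

0x74 = 1110100
Count the 1s: 1 + 1 + 1 + 1 = 4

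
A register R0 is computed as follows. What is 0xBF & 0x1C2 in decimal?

0xBF = 010111111
0x1C2 = 111000010
AND → 010000010 = 130

130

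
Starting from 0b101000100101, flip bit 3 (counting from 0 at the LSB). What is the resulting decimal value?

2605

x = 101000100101
bit 3 is currently 0; toggle it via x ^ (1 << 3) = x ^ 8
→ 101000101101 = 2605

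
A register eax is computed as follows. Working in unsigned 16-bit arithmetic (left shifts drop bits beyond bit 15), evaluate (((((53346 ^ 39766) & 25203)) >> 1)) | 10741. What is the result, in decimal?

53346 = 1101000001100010
39766 = 1001101101010110
→ ^ → 0100101100110100 = 19252
25203 = 0110001001110011
→ & → 0100001000110000 = 16944
→ >> 1 → 0010000100011000 = 8472
10741 = 0010100111110101
→ | → 0010100111111101 = 10749

10749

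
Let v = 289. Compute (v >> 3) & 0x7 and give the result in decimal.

v = 100100001
Shift right by 3: 100100
Mask low 3 bits: 100 = 4

4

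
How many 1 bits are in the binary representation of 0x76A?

0x76A = 11101101010
Count the 1s: 1 + 1 + 1 + 1 + 1 + 1 + 1 = 7

7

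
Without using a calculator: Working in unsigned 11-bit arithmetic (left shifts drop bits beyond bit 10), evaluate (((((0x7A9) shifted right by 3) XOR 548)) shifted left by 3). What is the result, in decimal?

0x7A9 = 11110101001
→ shifted right by 3 → 00011110101 = 245
548 = 01000100100
→ XOR → 01011010001 = 721
→ shifted left by 3 (mod 2^11) → 11010001000 = 1672

1672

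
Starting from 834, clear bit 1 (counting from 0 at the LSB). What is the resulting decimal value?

832

x = 0001101000010
bit 1 is currently 1; clear it via x & ~(1 << 1) = x & ~2
→ 0001101000000 = 832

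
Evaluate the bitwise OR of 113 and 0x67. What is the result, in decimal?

119

113 = 1110001
0x67 = 1100111
 OR → 1110111 = 119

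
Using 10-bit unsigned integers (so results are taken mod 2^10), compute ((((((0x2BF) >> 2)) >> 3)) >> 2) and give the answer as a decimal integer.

0x2BF = 1010111111
→ >> 2 → 0010101111 = 175
→ >> 3 → 0000010101 = 21
→ >> 2 → 0000000101 = 5

5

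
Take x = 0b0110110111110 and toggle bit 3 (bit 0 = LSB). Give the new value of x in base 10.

x = 0110110111110
bit 3 is currently 1; toggle it via x ^ (1 << 3) = x ^ 8
→ 0110110110110 = 3510

3510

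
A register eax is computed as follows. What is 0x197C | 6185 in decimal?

6525

0x197C = 1100101111100
6185 = 1100000101001
 OR → 1100101111101 = 6525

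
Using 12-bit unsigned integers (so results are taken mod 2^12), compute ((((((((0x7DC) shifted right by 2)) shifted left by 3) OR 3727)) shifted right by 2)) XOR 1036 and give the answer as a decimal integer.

0x7DC = 011111011100
→ shifted right by 2 → 000111110111 = 503
→ shifted left by 3 (mod 2^12) → 111110111000 = 4024
3727 = 111010001111
→ OR → 111110111111 = 4031
→ shifted right by 2 → 001111101111 = 1007
1036 = 010000001100
→ XOR → 011111100011 = 2019

2019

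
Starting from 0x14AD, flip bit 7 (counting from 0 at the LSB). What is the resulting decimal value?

5165

x = 001010010101101
bit 7 is currently 1; toggle it via x ^ (1 << 7) = x ^ 128
→ 001010000101101 = 5165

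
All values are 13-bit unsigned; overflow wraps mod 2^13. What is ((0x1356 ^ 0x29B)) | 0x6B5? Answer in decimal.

6141

0x1356 = 1001101010110
0x29B = 0001010011011
→ ^ → 1000111001101 = 4557
0x6B5 = 0011010110101
→ | → 1011111111101 = 6141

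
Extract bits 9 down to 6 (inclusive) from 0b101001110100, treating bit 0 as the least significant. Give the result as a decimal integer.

v = 101001110100
Shift right by 6: 101001
Mask low 4 bits: 1001 = 9

9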